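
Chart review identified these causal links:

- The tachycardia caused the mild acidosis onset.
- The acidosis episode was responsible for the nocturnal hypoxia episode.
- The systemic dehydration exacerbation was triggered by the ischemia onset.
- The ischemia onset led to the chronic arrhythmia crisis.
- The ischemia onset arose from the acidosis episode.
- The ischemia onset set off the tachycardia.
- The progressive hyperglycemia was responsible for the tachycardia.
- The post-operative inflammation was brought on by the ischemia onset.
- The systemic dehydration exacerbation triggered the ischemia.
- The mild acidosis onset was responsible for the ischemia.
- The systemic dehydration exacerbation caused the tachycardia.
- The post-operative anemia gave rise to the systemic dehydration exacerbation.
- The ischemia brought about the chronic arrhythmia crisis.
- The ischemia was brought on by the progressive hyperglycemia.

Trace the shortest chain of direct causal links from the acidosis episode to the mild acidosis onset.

the acidosis episode → the ischemia onset
the ischemia onset → the tachycardia
the tachycardia → the mild acidosis onset
Length: 3 steps.

the acidosis episode → the ischemia onset → the tachycardia → the mild acidosis onset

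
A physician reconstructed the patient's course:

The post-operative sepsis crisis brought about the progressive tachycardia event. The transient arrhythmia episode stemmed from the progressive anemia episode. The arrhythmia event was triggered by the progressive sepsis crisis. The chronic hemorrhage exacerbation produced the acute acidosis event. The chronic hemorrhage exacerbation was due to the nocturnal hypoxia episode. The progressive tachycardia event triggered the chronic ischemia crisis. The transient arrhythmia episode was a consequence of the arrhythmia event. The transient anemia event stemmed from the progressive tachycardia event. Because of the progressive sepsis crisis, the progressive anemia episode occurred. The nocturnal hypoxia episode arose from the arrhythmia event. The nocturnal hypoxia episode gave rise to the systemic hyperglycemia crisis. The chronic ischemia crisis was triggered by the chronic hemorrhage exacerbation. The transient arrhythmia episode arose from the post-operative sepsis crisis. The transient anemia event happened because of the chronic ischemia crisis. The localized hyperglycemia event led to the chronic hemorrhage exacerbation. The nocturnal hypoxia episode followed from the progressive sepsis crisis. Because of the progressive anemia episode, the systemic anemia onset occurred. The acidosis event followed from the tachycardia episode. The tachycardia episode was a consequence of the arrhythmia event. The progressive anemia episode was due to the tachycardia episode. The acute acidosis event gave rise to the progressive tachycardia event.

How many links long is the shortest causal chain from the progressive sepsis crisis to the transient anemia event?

4

Shortest chain: the progressive sepsis crisis → the nocturnal hypoxia episode → the chronic hemorrhage exacerbation → the chronic ischemia crisis → the transient anemia event.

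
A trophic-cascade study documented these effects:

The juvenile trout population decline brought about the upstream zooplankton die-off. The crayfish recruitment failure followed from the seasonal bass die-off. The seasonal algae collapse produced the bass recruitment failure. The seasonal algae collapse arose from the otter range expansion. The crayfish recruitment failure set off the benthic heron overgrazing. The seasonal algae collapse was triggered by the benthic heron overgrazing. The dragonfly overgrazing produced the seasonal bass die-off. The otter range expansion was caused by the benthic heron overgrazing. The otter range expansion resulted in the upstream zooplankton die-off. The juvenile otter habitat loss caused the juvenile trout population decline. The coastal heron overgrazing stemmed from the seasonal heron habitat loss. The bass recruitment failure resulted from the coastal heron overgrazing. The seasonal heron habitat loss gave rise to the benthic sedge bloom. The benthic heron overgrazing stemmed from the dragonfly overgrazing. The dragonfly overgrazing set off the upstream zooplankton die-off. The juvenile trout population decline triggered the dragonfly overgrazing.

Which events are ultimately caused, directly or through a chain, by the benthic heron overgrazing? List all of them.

Direct effects: the otter range expansion, the seasonal algae collapse.
2 steps out: the upstream zooplankton die-off, the bass recruitment failure.
Not reachable from it: the seasonal heron habitat loss, the benthic sedge bloom, the juvenile otter habitat loss, the juvenile trout population decline, the dragonfly overgrazing, the coastal heron overgrazing, the seasonal bass die-off, the crayfish recruitment failure.

the bass recruitment failure, the otter range expansion, the seasonal algae collapse, the upstream zooplankton die-off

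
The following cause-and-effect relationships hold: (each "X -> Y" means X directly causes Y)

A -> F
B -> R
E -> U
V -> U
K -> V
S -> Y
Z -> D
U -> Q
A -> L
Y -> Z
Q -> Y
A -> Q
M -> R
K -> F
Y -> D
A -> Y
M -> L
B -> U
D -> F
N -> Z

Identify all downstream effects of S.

Direct effects: Y.
2 steps out: Z, D.
3 steps out: F.
Not reachable from it: K, M, V, E, B, U, A, L, R, N, Q.

D, F, Y, Z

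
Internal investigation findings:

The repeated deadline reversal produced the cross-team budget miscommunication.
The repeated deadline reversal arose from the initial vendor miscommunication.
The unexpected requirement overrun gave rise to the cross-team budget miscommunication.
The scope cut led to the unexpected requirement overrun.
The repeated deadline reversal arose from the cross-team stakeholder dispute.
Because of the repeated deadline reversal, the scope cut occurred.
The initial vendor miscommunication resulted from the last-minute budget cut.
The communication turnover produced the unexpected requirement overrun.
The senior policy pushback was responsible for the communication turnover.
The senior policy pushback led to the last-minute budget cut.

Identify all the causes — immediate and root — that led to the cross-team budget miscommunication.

Immediate causes of the cross-team budget miscommunication: the repeated deadline reversal, the unexpected requirement overrun.
Further upstream: the senior policy pushback, the communication turnover, the last-minute budget cut, the initial vendor miscommunication, the scope cut, the cross-team stakeholder dispute.

the communication turnover, the cross-team stakeholder dispute, the initial vendor miscommunication, the last-minute budget cut, the repeated deadline reversal, the scope cut, the senior policy pushback, the unexpected requirement overrun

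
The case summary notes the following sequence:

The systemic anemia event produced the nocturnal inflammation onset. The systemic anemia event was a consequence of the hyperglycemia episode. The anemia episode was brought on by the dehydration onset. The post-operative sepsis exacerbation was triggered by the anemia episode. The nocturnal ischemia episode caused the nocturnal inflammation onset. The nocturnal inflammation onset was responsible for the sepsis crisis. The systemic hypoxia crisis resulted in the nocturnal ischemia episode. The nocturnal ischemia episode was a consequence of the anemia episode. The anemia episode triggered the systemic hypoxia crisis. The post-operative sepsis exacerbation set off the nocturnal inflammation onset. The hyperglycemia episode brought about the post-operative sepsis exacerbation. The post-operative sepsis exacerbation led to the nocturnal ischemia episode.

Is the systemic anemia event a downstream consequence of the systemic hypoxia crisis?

The systemic hypoxia crisis leads to the nocturnal ischemia episode, the nocturnal inflammation onset, the sepsis crisis; the systemic anemia event is not among them.

No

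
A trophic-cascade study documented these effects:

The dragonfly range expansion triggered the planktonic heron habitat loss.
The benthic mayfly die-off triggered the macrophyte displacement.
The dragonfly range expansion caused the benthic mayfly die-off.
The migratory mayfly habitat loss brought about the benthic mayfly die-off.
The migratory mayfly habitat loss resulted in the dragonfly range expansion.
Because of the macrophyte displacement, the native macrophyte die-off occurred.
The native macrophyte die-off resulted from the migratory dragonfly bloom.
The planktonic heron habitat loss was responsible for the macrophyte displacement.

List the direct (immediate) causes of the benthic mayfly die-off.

the dragonfly range expansion, the migratory mayfly habitat loss → the benthic mayfly die-off with nothing further upstream stated.

the dragonfly range expansion, the migratory mayfly habitat loss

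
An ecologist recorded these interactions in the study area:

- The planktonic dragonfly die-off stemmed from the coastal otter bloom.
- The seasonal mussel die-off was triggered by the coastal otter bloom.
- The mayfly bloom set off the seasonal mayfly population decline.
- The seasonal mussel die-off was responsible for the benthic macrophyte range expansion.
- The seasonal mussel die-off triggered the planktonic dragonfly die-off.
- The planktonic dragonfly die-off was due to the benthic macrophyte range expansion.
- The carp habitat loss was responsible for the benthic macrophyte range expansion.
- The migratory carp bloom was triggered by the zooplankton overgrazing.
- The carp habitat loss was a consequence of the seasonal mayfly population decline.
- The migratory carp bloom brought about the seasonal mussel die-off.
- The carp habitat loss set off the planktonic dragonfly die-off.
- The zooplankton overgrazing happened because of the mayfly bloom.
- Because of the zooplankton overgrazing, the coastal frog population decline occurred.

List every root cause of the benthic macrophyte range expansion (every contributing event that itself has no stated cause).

Tracing upstream from the benthic macrophyte range expansion: the benthic macrophyte range expansion ← the carp habitat loss ← the seasonal mayfly population decline ← the mayfly bloom.
A separate upstream branch: the benthic macrophyte range expansion ← the seasonal mussel die-off ← the coastal otter bloom.
Each of those chain origins has no stated cause.

the coastal otter bloom, the mayfly bloom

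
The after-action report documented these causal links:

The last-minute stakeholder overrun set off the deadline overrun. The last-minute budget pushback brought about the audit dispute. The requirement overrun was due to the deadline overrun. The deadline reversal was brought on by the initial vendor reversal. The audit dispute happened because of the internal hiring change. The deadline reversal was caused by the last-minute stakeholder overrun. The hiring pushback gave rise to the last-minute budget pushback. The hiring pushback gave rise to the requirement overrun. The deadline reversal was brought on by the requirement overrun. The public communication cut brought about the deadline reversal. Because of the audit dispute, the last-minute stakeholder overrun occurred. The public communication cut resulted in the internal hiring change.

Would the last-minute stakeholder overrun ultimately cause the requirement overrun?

There is a causal chain: the last-minute stakeholder overrun → the deadline overrun → the requirement overrun.

Yes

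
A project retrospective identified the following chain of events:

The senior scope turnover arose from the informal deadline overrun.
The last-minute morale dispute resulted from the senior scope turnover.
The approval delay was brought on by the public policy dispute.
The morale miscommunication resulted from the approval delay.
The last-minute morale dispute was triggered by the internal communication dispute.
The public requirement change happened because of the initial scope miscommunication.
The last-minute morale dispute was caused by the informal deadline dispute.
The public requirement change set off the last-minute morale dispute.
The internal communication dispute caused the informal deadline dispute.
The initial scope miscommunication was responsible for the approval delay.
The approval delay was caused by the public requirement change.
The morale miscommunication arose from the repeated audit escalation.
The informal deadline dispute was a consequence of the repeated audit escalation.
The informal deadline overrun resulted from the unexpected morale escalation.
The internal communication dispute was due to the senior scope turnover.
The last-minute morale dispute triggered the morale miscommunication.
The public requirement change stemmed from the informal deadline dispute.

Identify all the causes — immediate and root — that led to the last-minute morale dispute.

Immediate causes of the last-minute morale dispute: the senior scope turnover, the internal communication dispute, the informal deadline dispute, the public requirement change.
Further upstream: the unexpected morale escalation, the informal deadline overrun, the initial scope miscommunication, the repeated audit escalation.

the informal deadline dispute, the informal deadline overrun, the initial scope miscommunication, the internal communication dispute, the public requirement change, the repeated audit escalation, the senior scope turnover, the unexpected morale escalation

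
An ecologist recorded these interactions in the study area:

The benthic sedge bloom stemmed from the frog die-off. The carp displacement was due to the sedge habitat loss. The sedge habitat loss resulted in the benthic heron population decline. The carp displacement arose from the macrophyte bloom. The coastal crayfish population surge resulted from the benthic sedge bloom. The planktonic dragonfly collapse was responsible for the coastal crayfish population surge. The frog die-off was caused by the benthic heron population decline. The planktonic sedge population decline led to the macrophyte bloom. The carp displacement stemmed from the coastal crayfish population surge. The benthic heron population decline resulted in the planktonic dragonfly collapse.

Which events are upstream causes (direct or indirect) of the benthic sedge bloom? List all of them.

the benthic heron population decline, the frog die-off, the sedge habitat loss

Immediate cause of the benthic sedge bloom: the frog die-off.
Further upstream: the sedge habitat loss, the benthic heron population decline.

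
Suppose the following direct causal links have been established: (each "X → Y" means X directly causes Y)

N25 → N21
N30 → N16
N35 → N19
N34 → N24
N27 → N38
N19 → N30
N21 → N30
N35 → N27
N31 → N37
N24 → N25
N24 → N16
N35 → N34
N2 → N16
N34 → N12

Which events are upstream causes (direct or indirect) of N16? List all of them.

N19, N2, N21, N24, N25, N30, N34, N35

Immediate causes of N16: N24, N2, N30.
Further upstream: N35, N34, N19, N25, N21.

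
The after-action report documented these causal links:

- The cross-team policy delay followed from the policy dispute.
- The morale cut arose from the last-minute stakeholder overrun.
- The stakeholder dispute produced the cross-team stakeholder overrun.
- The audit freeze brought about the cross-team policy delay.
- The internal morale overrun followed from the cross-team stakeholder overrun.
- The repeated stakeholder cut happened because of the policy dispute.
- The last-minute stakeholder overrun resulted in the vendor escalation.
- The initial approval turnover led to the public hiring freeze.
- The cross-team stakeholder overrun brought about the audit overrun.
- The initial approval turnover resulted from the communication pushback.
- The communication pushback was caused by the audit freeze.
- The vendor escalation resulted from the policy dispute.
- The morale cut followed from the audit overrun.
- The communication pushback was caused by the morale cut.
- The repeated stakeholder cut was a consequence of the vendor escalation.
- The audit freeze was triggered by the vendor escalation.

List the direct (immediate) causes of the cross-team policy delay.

the audit freeze, the policy dispute

Upstream contributors include the last-minute stakeholder overrun, the vendor escalation, but only the audit freeze, the policy dispute feed directly into the cross-team policy delay.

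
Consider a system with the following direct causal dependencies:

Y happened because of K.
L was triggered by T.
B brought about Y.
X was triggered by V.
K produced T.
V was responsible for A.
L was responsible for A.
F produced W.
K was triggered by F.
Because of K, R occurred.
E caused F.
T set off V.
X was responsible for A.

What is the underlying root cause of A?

E

Tracing upstream from A: A ← L ← T ← K ← F ← E.
E has no stated cause, so it is the root.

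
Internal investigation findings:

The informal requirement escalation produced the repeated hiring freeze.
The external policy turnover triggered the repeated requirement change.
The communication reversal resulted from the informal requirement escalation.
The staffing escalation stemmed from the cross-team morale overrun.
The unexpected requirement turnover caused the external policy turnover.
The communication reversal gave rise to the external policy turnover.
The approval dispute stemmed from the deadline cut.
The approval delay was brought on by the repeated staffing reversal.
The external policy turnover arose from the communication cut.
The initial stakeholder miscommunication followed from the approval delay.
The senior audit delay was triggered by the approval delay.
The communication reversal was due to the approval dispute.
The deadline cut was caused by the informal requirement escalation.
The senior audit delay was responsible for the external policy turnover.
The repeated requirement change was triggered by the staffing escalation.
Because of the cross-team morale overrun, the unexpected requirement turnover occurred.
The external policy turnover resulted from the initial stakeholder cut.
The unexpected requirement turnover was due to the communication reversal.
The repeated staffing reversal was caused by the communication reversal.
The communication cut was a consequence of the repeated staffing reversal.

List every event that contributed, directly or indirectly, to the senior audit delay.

the approval delay, the approval dispute, the communication reversal, the deadline cut, the informal requirement escalation, the repeated staffing reversal

Immediate cause of the senior audit delay: the approval delay.
Further upstream: the informal requirement escalation, the deadline cut, the approval dispute, the communication reversal, the repeated staffing reversal.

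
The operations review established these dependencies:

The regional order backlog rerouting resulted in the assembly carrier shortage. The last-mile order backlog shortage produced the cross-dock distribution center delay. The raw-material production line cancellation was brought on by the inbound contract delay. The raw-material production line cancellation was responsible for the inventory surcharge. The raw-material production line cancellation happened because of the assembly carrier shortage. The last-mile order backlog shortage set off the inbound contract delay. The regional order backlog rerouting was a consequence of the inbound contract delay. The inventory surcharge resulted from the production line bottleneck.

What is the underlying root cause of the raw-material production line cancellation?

the last-mile order backlog shortage

Tracing upstream from the raw-material production line cancellation: the raw-material production line cancellation ← the inbound contract delay ← the last-mile order backlog shortage.
The last-mile order backlog shortage has no stated cause, so it is the root.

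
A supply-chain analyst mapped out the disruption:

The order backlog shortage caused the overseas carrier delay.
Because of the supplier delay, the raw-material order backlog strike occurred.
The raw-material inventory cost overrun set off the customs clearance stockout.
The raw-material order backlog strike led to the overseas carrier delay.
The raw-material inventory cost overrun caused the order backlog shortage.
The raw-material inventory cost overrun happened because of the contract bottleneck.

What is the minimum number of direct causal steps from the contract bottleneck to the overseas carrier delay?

Shortest chain: the contract bottleneck → the raw-material inventory cost overrun → the order backlog shortage → the overseas carrier delay.

3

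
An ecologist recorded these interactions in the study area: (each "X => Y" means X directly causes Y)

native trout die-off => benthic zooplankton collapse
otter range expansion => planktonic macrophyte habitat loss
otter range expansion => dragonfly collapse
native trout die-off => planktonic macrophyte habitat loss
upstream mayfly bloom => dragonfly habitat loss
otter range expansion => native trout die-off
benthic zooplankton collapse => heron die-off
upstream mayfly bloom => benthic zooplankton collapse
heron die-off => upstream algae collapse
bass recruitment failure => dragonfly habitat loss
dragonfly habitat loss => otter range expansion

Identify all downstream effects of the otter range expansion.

Direct effects: the native trout die-off, the dragonfly collapse, the planktonic macrophyte habitat loss.
2 steps out: the benthic zooplankton collapse.
3 steps out: the heron die-off.
4 steps out: the upstream algae collapse.
Not reachable from it: the upstream mayfly bloom, the dragonfly habitat loss, the bass recruitment failure.

the benthic zooplankton collapse, the dragonfly collapse, the heron die-off, the native trout die-off, the planktonic macrophyte habitat loss, the upstream algae collapse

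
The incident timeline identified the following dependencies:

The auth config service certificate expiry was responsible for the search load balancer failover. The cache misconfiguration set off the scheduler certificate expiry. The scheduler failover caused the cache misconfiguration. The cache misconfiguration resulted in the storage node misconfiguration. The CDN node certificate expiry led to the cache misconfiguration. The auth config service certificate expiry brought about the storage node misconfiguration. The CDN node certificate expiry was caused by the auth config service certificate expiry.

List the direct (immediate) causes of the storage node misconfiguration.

Upstream contributors include the CDN node certificate expiry, the scheduler failover, but only the auth config service certificate expiry, the cache misconfiguration feed directly into the storage node misconfiguration.

the auth config service certificate expiry, the cache misconfiguration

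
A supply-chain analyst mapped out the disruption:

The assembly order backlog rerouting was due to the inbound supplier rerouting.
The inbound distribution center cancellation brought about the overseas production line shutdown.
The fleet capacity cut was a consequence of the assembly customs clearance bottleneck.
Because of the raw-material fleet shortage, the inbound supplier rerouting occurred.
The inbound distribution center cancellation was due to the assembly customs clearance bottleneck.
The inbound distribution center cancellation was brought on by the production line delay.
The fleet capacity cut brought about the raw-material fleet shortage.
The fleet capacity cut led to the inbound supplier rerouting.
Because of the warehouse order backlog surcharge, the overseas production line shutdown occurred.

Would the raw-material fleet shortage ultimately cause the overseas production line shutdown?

No

The raw-material fleet shortage leads to the inbound supplier rerouting, the assembly order backlog rerouting; the overseas production line shutdown is not among them.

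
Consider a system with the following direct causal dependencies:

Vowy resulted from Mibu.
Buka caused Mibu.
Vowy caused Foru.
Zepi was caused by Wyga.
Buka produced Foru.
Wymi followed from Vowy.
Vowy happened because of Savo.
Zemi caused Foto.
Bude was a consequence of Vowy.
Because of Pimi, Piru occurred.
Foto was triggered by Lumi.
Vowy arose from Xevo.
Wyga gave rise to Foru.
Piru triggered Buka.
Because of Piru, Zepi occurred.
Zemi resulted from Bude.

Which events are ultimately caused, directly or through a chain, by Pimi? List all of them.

Bude, Buka, Foru, Foto, Mibu, Piru, Vowy, Wymi, Zemi, Zepi

Direct effects: Piru.
2 steps out: Buka, Zepi.
3 steps out: Mibu, Foru.
4 steps out: Vowy.
5 steps out: Bude, Wymi.
6 steps out: Zemi.
7 steps out: Foto.
Not reachable from it: Xevo, Savo, Wyga, Lumi.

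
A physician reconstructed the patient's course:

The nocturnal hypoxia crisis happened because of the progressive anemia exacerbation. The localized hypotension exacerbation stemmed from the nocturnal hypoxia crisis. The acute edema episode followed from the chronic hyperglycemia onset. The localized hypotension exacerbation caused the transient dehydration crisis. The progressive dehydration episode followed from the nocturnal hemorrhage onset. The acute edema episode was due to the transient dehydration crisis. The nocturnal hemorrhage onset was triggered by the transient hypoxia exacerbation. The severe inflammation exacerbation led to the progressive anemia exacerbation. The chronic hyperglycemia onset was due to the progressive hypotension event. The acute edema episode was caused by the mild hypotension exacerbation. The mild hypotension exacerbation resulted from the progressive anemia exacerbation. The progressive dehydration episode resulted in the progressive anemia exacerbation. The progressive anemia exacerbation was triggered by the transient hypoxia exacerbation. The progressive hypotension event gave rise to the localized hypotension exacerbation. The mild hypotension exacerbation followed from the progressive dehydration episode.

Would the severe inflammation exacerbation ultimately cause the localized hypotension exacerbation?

There is a causal chain: the severe inflammation exacerbation → the progressive anemia exacerbation → the nocturnal hypoxia crisis → the localized hypotension exacerbation.

Yes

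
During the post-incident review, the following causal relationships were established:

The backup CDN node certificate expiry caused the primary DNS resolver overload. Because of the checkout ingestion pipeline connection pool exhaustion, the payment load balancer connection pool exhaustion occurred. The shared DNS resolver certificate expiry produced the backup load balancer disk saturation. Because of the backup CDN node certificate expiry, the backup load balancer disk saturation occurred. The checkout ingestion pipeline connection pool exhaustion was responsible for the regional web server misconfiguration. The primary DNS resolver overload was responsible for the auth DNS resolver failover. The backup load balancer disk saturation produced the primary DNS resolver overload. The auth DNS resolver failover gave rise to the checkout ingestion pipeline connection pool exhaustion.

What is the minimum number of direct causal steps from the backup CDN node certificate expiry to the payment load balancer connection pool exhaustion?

Shortest chain: the backup CDN node certificate expiry → the primary DNS resolver overload → the auth DNS resolver failover → the checkout ingestion pipeline connection pool exhaustion → the payment load balancer connection pool exhaustion.

4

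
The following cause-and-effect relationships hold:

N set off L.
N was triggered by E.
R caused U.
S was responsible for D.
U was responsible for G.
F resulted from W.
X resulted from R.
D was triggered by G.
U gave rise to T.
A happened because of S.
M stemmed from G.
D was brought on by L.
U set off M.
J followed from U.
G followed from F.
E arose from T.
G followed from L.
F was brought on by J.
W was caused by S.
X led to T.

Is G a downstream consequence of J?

Yes

There is a causal chain: J → F → G.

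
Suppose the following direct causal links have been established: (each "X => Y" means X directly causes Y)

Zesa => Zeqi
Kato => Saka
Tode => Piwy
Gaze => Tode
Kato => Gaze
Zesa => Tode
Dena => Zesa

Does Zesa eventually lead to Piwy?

Yes

There is a causal chain: Zesa → Tode → Piwy.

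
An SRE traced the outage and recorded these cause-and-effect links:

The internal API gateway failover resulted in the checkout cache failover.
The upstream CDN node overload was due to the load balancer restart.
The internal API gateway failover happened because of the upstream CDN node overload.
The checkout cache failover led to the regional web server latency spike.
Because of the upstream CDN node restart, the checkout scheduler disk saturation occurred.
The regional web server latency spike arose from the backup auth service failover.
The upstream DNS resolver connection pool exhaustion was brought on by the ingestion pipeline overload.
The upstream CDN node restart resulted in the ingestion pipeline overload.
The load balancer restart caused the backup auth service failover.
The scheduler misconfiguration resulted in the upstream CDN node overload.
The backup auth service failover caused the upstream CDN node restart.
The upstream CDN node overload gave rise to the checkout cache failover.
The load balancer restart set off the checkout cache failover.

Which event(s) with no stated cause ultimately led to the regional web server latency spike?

the load balancer restart, the scheduler misconfiguration

Tracing upstream from the regional web server latency spike: the regional web server latency spike ← the backup auth service failover ← the load balancer restart.
A separate upstream branch: the regional web server latency spike ← the checkout cache failover ← the upstream CDN node overload ← the scheduler misconfiguration.
Each of those chain origins has no stated cause.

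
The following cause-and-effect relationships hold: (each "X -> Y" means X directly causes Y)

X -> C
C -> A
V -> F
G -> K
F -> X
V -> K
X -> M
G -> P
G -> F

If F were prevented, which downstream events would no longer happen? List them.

Downstream of F: X, M, C, A.

A, C, M, X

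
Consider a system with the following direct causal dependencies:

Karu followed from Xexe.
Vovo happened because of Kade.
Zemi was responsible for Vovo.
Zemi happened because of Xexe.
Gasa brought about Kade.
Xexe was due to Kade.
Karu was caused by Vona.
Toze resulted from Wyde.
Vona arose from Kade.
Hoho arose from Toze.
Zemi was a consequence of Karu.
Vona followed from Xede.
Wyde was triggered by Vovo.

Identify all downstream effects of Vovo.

Direct effects: Wyde.
2 steps out: Toze.
3 steps out: Hoho.
Not reachable from it: Gasa, Kade, Vona, Xexe, Karu, Zemi, Xede.

Hoho, Toze, Wyde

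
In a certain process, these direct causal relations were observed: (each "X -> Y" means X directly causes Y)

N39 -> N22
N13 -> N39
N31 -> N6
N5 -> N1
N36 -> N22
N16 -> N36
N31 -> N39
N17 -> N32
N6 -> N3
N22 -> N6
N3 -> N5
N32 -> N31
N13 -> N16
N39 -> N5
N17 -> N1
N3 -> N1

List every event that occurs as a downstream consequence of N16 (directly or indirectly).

N1, N22, N3, N36, N5, N6

Direct effects: N36.
2 steps out: N22.
3 steps out: N6.
4 steps out: N3.
5 steps out: N5, N1.
Not reachable from it: N13, N17, N32, N31, N39.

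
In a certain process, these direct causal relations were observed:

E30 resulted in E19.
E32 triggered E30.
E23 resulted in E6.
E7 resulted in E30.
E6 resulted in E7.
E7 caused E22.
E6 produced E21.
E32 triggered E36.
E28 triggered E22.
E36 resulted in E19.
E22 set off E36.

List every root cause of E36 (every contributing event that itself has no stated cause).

Tracing upstream from E36: E36 ← E22 ← E7 ← E6 ← E23.
A separate upstream branch: E36 ← E22 ← E28.
A separate upstream branch: E36 ← E32.
Each of those chain origins has no stated cause.

E23, E28, E32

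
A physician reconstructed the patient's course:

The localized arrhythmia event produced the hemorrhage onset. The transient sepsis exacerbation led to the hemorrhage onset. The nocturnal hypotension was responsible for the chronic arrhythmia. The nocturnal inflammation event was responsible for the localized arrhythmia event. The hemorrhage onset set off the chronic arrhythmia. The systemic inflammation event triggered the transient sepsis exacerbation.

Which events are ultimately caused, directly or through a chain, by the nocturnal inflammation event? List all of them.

the chronic arrhythmia, the hemorrhage onset, the localized arrhythmia event

Direct effects: the localized arrhythmia event.
2 steps out: the hemorrhage onset.
3 steps out: the chronic arrhythmia.
Not reachable from it: the systemic inflammation event, the transient sepsis exacerbation, the nocturnal hypotension.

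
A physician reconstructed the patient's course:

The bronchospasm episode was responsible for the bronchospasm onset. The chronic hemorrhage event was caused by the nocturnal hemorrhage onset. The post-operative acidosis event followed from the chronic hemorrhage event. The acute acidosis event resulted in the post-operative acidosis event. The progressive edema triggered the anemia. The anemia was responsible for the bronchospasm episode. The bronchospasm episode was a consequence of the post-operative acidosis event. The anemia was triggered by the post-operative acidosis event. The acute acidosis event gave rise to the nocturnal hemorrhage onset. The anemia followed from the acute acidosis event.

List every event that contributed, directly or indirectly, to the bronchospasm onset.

the acute acidosis event, the anemia, the bronchospasm episode, the chronic hemorrhage event, the nocturnal hemorrhage onset, the post-operative acidosis event, the progressive edema

Immediate cause of the bronchospasm onset: the bronchospasm episode.
Further upstream: the acute acidosis event, the nocturnal hemorrhage onset, the chronic hemorrhage event, the progressive edema, the post-operative acidosis event, the anemia.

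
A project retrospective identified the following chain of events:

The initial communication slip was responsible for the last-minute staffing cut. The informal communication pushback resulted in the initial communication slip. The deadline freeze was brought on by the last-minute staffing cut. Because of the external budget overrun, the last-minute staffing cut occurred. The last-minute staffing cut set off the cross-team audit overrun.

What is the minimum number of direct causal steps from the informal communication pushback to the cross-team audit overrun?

3

Shortest chain: the informal communication pushback → the initial communication slip → the last-minute staffing cut → the cross-team audit overrun.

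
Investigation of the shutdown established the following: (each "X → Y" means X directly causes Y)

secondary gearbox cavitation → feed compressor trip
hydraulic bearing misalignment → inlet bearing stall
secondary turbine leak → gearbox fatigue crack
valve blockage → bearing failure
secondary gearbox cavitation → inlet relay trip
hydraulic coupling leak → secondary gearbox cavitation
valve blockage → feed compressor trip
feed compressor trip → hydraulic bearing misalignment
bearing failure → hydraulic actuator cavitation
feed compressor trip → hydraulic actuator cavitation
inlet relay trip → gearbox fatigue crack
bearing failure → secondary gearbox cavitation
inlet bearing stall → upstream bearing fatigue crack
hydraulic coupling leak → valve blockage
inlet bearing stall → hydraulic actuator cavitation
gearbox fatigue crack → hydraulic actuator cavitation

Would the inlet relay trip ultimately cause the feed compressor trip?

No

The inlet relay trip leads to the gearbox fatigue crack, the hydraulic actuator cavitation; the feed compressor trip is not among them.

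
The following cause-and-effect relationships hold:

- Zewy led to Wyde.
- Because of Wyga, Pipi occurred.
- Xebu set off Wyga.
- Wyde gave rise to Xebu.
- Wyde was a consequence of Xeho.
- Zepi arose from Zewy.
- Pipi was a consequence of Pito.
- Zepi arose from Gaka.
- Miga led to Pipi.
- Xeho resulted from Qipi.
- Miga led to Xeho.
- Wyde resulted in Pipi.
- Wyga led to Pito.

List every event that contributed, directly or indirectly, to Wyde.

Miga, Qipi, Xeho, Zewy

Immediate causes of Wyde: Zewy, Xeho.
Further upstream: Miga, Qipi.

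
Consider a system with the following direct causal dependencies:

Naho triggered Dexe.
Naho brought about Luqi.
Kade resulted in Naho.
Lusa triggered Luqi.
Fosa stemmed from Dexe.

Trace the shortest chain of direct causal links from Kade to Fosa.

Kade → Naho
Naho → Dexe
Dexe → Fosa
Length: 3 steps.

Kade → Naho → Dexe → Fosa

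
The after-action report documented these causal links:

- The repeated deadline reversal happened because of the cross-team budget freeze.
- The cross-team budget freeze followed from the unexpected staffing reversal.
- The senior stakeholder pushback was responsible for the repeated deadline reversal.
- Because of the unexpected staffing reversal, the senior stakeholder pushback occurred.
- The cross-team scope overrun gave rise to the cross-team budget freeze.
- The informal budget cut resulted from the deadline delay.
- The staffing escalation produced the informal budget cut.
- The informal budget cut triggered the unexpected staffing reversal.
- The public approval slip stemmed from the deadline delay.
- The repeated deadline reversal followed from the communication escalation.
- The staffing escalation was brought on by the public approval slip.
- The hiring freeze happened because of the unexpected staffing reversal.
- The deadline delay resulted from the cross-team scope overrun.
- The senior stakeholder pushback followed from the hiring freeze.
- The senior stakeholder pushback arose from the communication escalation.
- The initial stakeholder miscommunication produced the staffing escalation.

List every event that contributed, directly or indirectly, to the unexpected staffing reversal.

Immediate cause of the unexpected staffing reversal: the informal budget cut.
Further upstream: the cross-team scope overrun, the deadline delay, the initial stakeholder miscommunication, the public approval slip, the staffing escalation.

the cross-team scope overrun, the deadline delay, the informal budget cut, the initial stakeholder miscommunication, the public approval slip, the staffing escalation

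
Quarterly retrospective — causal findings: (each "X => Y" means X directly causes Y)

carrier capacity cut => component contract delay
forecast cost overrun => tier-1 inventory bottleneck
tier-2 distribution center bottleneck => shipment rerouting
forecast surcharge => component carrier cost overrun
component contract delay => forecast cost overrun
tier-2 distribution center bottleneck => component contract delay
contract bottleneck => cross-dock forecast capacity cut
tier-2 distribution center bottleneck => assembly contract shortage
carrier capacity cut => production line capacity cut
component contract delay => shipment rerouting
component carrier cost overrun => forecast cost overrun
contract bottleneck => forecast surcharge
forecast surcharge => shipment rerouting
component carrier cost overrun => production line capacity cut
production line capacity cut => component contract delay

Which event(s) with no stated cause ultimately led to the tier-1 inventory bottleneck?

Tracing upstream from the tier-1 inventory bottleneck: the tier-1 inventory bottleneck ← the forecast cost overrun ← the component contract delay ← the tier-2 distribution center bottleneck.
A separate upstream branch: the tier-1 inventory bottleneck ← the forecast cost overrun ← the component carrier cost overrun ← the forecast surcharge ← the contract bottleneck.
A separate upstream branch: the tier-1 inventory bottleneck ← the forecast cost overrun ← the component contract delay ← the carrier capacity cut.
Each of those chain origins has no stated cause.

the carrier capacity cut, the contract bottleneck, the tier-2 distribution center bottleneck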